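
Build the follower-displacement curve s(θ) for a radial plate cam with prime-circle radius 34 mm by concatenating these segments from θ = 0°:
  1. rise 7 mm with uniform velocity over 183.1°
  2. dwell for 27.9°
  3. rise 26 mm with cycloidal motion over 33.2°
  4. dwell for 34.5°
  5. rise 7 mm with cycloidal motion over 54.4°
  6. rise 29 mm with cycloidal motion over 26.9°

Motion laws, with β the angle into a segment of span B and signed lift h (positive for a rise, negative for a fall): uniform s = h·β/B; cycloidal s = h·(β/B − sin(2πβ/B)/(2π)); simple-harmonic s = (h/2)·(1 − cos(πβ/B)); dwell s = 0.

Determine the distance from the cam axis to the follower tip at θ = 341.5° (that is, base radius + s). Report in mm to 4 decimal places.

seg 1 [0°–183.1°] uniform, h=7: full span → s += 7 → s = 7.0000
seg 2 [183.1°–211°] dwell: s stays 7.0000
seg 3 [211°–244.2°] cycloidal, h=26: full span → s += 26 → s = 33.0000
seg 4 [244.2°–278.7°] dwell: s stays 33.0000
seg 5 [278.7°–333.1°] cycloidal, h=7: full span → s += 7 → s = 40.0000
seg 6 [333.1°–360°] cycloidal, h=29: θ=341.5° here. β=8.4, B=26.9. 29·(0.3123 − sin(2π·0.3123)/(2π)) = 4.7890 → s = 44.7890
radial distance = base radius + s = 34 + 44.7890 = 78.7890

78.7890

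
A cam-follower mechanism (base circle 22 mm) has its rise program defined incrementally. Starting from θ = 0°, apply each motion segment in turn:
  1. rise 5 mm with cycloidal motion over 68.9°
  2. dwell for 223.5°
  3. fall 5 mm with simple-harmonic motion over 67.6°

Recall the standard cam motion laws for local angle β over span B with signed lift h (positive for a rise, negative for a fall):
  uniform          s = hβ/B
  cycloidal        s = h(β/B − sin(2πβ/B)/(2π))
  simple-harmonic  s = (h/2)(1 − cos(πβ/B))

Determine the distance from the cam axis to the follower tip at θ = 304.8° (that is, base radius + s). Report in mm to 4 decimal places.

seg 1 [0°–68.9°] cycloidal, h=5: full span → s += 5 → s = 5.0000
seg 2 [68.9°–292.4°] dwell: s stays 5.0000
seg 3 [292.4°–360°] simple-harmonic, h=-5: θ=304.8° here. β=12.4, B=67.6. -5/2·(1 − cos(π·0.1834)) = -0.4037 → s = 4.5963
radial distance = base radius + s = 22 + 4.5963 = 26.5963

26.5963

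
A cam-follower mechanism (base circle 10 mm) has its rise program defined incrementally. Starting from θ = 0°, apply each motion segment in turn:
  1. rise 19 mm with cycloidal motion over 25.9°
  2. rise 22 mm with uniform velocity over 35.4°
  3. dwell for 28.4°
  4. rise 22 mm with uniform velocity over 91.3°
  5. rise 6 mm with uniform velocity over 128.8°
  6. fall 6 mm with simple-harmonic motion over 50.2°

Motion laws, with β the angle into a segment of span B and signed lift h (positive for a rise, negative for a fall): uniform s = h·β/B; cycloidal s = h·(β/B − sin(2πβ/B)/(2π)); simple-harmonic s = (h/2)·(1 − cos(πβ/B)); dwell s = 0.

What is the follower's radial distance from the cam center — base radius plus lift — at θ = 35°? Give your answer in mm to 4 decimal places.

seg 1 [0°–25.9°] cycloidal, h=19: full span → s += 19 → s = 19.0000
seg 2 [25.9°–61.3°] uniform, h=22: θ=35° here. β=9.1, B=35.4. 22·9.1/35.4 = 5.6554 → s = 24.6554
radial distance = base radius + s = 10 + 24.6554 = 34.6554

34.6554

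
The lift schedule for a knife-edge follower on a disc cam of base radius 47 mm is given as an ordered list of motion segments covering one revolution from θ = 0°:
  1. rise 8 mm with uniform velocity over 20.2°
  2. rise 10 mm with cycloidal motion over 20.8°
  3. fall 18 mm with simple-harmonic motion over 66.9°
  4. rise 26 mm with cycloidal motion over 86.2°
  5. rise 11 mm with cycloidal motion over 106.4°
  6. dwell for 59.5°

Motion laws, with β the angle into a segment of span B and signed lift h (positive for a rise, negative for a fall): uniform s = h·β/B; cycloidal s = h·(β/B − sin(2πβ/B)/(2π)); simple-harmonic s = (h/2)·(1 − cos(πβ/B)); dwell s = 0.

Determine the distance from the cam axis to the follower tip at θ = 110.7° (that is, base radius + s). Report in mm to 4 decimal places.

seg 1 [0°–20.2°] uniform, h=8: full span → s += 8 → s = 8.0000
seg 2 [20.2°–41°] cycloidal, h=10: full span → s += 10 → s = 18.0000
seg 3 [41°–107.9°] simple-harmonic, h=-18: full span → s += -18 → s = 0.0000
seg 4 [107.9°–194.1°] cycloidal, h=26: θ=110.7° here. β=2.8, B=86.2. 26·(0.0325 − sin(2π·0.0325)/(2π)) = 0.0059 → s = 0.0059
radial distance = base radius + s = 47 + 0.0059 = 47.0059

47.0059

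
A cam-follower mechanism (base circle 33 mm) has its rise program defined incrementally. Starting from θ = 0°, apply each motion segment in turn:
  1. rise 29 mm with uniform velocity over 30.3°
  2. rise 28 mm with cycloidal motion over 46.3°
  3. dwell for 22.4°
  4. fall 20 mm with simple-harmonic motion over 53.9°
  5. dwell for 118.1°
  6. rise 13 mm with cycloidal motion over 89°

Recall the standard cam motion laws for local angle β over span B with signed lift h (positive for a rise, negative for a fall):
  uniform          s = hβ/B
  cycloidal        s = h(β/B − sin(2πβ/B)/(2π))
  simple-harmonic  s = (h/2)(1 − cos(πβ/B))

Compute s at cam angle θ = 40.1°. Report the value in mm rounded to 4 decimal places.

seg 1 [0°–30.3°] uniform, h=29: full span → s += 29 → s = 29.0000
seg 2 [30.3°–76.6°] cycloidal, h=28: θ=40.1° here. β=9.8, B=46.3. 28·(0.2117 − sin(2π·0.2117)/(2π)) = 1.5989 → s = 30.5989

30.5989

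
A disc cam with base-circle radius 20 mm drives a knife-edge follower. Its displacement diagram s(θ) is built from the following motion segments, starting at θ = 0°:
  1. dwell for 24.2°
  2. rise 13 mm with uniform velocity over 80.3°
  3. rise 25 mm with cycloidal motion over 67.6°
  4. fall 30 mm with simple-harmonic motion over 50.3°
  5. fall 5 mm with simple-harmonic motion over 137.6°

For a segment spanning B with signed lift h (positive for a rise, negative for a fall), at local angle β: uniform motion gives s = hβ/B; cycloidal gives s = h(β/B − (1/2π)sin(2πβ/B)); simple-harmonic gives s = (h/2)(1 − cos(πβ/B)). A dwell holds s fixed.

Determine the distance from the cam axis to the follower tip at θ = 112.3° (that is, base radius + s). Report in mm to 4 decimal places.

seg 1 [0°–24.2°] dwell: s stays 0.0000
seg 2 [24.2°–104.5°] uniform, h=13: full span → s += 13 → s = 13.0000
seg 3 [104.5°–172.1°] cycloidal, h=25: θ=112.3° here. β=7.8, B=67.6. 25·(0.1154 − sin(2π·0.1154)/(2π)) = 0.2461 → s = 13.2461
radial distance = base radius + s = 20 + 13.2461 = 33.2461

33.2461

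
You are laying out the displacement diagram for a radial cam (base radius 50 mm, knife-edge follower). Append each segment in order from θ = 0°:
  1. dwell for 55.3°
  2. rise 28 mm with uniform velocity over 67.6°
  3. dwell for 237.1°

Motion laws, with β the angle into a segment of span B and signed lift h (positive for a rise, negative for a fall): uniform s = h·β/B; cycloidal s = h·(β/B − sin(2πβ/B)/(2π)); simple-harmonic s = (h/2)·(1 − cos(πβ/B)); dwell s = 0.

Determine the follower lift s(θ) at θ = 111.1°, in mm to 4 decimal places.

seg 1 [0°–55.3°] dwell: s stays 0.0000
seg 2 [55.3°–122.9°] uniform, h=28: θ=111.1° here. β=55.8, B=67.6. 28·55.8/67.6 = 23.1124 → s = 23.1124

23.1124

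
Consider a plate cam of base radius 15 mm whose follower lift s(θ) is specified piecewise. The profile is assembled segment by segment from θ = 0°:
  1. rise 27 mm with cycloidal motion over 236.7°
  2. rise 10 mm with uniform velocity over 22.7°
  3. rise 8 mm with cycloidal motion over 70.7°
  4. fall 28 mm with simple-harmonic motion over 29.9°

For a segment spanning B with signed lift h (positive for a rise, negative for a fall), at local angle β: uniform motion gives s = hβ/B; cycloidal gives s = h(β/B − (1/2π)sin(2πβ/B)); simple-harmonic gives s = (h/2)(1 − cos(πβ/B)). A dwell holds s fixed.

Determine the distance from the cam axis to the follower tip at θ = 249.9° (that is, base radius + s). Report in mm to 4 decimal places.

seg 1 [0°–236.7°] cycloidal, h=27: full span → s += 27 → s = 27.0000
seg 2 [236.7°–259.4°] uniform, h=10: θ=249.9° here. β=13.2, B=22.7. 10·13.2/22.7 = 5.8150 → s = 32.8150
radial distance = base radius + s = 15 + 32.8150 = 47.8150

47.8150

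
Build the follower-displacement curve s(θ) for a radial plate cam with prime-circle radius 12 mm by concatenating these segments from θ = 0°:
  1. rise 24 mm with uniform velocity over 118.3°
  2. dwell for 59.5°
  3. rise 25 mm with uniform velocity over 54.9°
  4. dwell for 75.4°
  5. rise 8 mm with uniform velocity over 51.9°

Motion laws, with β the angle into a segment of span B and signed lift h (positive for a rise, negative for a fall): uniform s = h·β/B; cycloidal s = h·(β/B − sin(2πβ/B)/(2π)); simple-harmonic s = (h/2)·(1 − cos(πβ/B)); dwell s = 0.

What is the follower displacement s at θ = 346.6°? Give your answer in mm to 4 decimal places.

seg 1 [0°–118.3°] uniform, h=24: full span → s += 24 → s = 24.0000
seg 2 [118.3°–177.8°] dwell: s stays 24.0000
seg 3 [177.8°–232.7°] uniform, h=25: full span → s += 25 → s = 49.0000
seg 4 [232.7°–308.1°] dwell: s stays 49.0000
seg 5 [308.1°–360°] uniform, h=8: θ=346.6° here. β=38.5, B=51.9. 8·38.5/51.9 = 5.9345 → s = 54.9345

54.9345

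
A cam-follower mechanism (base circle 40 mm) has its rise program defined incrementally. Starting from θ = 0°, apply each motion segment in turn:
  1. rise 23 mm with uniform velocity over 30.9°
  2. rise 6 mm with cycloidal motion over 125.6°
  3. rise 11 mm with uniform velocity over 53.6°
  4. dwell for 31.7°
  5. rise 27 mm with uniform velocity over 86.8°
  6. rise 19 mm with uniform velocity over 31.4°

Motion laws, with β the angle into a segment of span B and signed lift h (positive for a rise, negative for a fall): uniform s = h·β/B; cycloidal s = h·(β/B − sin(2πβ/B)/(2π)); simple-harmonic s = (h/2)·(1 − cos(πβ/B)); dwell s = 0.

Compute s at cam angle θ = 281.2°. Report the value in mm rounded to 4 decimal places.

seg 1 [0°–30.9°] uniform, h=23: full span → s += 23 → s = 23.0000
seg 2 [30.9°–156.5°] cycloidal, h=6: full span → s += 6 → s = 29.0000
seg 3 [156.5°–210.1°] uniform, h=11: full span → s += 11 → s = 40.0000
seg 4 [210.1°–241.8°] dwell: s stays 40.0000
seg 5 [241.8°–328.6°] uniform, h=27: θ=281.2° here. β=39.4, B=86.8. 27·39.4/86.8 = 12.2558 → s = 52.2558

52.2558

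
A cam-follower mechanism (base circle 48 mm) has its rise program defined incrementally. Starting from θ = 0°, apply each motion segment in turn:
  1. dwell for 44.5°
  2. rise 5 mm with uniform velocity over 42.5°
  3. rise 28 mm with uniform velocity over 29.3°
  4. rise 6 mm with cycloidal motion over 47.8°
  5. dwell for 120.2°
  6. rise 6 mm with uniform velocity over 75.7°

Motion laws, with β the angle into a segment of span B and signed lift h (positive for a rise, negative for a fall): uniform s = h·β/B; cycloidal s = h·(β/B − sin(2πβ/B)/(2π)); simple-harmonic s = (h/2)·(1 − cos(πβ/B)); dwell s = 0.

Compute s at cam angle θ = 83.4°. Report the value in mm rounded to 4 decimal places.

seg 1 [0°–44.5°] dwell: s stays 0.0000
seg 2 [44.5°–87°] uniform, h=5: θ=83.4° here. β=38.9, B=42.5. 5·38.9/42.5 = 4.5765 → s = 4.5765

4.5765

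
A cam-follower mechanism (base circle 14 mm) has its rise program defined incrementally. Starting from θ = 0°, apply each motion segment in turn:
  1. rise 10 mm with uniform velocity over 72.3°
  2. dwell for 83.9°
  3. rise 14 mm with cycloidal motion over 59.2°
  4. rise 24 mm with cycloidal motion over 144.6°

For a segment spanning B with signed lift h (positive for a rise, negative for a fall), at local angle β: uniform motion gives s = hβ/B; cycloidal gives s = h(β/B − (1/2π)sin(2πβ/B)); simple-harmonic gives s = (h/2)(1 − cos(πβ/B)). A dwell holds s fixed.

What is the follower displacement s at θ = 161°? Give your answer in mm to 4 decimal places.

seg 1 [0°–72.3°] uniform, h=10: full span → s += 10 → s = 10.0000
seg 2 [72.3°–156.2°] dwell: s stays 10.0000
seg 3 [156.2°–215.4°] cycloidal, h=14: θ=161° here. β=4.8, B=59.2. 14·(0.0811 − sin(2π·0.0811)/(2π)) = 0.0485 → s = 10.0485

10.0485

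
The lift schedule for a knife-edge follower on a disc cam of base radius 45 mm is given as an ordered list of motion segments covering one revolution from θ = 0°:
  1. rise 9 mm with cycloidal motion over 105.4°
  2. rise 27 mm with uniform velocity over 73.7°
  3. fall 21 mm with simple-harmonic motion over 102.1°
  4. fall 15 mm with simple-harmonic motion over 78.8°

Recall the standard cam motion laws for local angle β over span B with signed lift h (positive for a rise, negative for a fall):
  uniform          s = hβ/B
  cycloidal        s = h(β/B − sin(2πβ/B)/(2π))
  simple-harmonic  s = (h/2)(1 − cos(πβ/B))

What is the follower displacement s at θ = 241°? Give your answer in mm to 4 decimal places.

seg 1 [0°–105.4°] cycloidal, h=9: full span → s += 9 → s = 9.0000
seg 2 [105.4°–179.1°] uniform, h=27: full span → s += 27 → s = 36.0000
seg 3 [179.1°–281.2°] simple-harmonic, h=-21: θ=241° here. β=61.9, B=102.1. -21/2·(1 − cos(π·0.6063)) = -13.9407 → s = 22.0593

22.0593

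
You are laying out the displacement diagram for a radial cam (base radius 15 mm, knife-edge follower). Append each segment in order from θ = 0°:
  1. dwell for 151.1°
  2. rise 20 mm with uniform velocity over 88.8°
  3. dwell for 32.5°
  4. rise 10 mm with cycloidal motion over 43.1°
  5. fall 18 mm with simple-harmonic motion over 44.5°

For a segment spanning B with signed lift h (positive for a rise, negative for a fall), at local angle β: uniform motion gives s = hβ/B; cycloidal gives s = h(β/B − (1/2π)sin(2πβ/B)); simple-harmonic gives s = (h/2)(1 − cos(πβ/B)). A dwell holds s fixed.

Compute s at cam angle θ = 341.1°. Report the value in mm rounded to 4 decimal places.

seg 1 [0°–151.1°] dwell: s stays 0.0000
seg 2 [151.1°–239.9°] uniform, h=20: full span → s += 20 → s = 20.0000
seg 3 [239.9°–272.4°] dwell: s stays 20.0000
seg 4 [272.4°–315.5°] cycloidal, h=10: full span → s += 10 → s = 30.0000
seg 5 [315.5°–360°] simple-harmonic, h=-18: θ=341.1° here. β=25.6, B=44.5. -18/2·(1 − cos(π·0.5753)) = -11.1087 → s = 18.8913

18.8913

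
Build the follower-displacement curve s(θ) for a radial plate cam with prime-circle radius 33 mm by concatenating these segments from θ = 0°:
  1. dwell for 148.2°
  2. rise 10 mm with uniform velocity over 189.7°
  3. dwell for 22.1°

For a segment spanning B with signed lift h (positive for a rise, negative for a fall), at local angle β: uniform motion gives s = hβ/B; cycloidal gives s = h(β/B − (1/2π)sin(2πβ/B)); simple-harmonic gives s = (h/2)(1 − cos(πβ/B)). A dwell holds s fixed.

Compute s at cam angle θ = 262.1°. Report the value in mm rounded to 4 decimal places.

seg 1 [0°–148.2°] dwell: s stays 0.0000
seg 2 [148.2°–337.9°] uniform, h=10: θ=262.1° here. β=113.9, B=189.7. 10·113.9/189.7 = 6.0042 → s = 6.0042

6.0042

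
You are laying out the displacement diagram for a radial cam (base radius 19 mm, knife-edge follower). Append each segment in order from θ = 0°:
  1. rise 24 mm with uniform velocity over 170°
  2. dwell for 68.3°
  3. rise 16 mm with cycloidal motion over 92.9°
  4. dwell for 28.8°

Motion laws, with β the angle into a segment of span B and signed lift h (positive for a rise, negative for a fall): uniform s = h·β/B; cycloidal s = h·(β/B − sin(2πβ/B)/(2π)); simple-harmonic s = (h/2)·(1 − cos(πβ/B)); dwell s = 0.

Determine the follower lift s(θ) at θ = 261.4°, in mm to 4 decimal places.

seg 1 [0°–170°] uniform, h=24: full span → s += 24 → s = 24.0000
seg 2 [170°–238.3°] dwell: s stays 24.0000
seg 3 [238.3°–331.2°] cycloidal, h=16: θ=261.4° here. β=23.1, B=92.9. 16·(0.2487 − sin(2π·0.2487)/(2π)) = 1.4321 → s = 25.4321

25.4321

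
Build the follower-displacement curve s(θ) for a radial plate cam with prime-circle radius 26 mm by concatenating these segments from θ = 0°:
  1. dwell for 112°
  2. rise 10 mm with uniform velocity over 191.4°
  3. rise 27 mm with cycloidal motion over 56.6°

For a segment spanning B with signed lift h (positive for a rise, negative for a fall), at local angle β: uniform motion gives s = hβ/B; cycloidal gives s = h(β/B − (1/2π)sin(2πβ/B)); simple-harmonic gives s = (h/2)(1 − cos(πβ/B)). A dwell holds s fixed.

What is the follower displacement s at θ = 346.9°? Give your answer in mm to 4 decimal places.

seg 1 [0°–112°] dwell: s stays 0.0000
seg 2 [112°–303.4°] uniform, h=10: full span → s += 10 → s = 10.0000
seg 3 [303.4°–360°] cycloidal, h=27: θ=346.9° here. β=43.5, B=56.6. 27·(0.7686 − sin(2π·0.7686)/(2π)) = 25.0189 → s = 35.0189

35.0189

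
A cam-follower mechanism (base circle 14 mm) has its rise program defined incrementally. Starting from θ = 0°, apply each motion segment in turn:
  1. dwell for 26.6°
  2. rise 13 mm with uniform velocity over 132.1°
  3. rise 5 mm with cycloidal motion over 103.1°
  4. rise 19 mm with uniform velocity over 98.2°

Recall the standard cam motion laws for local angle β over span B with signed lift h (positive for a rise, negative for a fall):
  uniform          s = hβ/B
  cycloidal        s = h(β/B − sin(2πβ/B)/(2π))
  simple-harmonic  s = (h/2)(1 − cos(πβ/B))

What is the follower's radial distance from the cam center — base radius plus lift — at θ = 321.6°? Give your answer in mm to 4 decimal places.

seg 1 [0°–26.6°] dwell: s stays 0.0000
seg 2 [26.6°–158.7°] uniform, h=13: full span → s += 13 → s = 13.0000
seg 3 [158.7°–261.8°] cycloidal, h=5: full span → s += 5 → s = 18.0000
seg 4 [261.8°–360°] uniform, h=19: θ=321.6° here. β=59.8, B=98.2. 19·59.8/98.2 = 11.5703 → s = 29.5703
radial distance = base radius + s = 14 + 29.5703 = 43.5703

43.5703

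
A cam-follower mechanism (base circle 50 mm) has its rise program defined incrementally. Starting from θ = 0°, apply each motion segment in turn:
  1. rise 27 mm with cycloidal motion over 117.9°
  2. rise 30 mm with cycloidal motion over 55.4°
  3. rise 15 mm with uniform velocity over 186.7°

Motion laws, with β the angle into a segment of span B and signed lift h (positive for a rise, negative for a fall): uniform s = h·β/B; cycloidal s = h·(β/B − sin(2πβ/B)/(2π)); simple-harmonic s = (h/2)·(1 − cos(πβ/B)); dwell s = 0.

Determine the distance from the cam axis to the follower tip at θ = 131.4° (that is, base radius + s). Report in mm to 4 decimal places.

seg 1 [0°–117.9°] cycloidal, h=27: full span → s += 27 → s = 27.0000
seg 2 [117.9°–173.3°] cycloidal, h=30: θ=131.4° here. β=13.5, B=55.4. 30·(0.2437 − sin(2π·0.2437)/(2π)) = 2.5396 → s = 29.5396
radial distance = base radius + s = 50 + 29.5396 = 79.5396

79.5396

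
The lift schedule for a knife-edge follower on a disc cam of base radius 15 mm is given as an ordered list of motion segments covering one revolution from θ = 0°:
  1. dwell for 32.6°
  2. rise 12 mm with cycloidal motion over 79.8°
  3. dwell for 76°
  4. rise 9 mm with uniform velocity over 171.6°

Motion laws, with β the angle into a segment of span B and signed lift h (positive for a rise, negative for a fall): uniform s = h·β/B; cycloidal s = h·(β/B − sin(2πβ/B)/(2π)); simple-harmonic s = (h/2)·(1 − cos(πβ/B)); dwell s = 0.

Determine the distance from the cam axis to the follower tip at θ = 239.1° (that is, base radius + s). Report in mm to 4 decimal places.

seg 1 [0°–32.6°] dwell: s stays 0.0000
seg 2 [32.6°–112.4°] cycloidal, h=12: full span → s += 12 → s = 12.0000
seg 3 [112.4°–188.4°] dwell: s stays 12.0000
seg 4 [188.4°–360°] uniform, h=9: θ=239.1° here. β=50.7, B=171.6. 9·50.7/171.6 = 2.6591 → s = 14.6591
radial distance = base radius + s = 15 + 14.6591 = 29.6591

29.6591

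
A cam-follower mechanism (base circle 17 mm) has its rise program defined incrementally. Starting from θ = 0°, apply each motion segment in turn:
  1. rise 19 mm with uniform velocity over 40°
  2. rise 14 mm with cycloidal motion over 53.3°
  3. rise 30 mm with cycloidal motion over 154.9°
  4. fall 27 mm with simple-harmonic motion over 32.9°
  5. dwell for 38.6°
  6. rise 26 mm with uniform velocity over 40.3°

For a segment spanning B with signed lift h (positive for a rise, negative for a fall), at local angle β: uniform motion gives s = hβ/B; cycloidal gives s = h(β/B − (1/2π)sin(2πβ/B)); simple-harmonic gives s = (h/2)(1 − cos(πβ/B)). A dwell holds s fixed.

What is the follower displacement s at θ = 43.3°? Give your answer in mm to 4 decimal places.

seg 1 [0°–40°] uniform, h=19: full span → s += 19 → s = 19.0000
seg 2 [40°–93.3°] cycloidal, h=14: θ=43.3° here. β=3.3, B=53.3. 14·(0.0619 − sin(2π·0.0619)/(2π)) = 0.0217 → s = 19.0217

19.0217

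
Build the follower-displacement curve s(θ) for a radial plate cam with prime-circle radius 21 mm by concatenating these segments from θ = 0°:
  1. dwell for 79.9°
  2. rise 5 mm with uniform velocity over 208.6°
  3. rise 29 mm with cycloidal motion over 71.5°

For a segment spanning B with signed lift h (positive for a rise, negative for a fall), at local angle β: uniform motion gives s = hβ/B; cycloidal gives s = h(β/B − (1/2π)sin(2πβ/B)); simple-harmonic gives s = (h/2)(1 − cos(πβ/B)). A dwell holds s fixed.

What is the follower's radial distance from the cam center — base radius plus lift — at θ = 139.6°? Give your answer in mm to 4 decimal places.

seg 1 [0°–79.9°] dwell: s stays 0.0000
seg 2 [79.9°–288.5°] uniform, h=5: θ=139.6° here. β=59.7, B=208.6. 5·59.7/208.6 = 1.4310 → s = 1.4310
radial distance = base radius + s = 21 + 1.4310 = 22.4310

22.4310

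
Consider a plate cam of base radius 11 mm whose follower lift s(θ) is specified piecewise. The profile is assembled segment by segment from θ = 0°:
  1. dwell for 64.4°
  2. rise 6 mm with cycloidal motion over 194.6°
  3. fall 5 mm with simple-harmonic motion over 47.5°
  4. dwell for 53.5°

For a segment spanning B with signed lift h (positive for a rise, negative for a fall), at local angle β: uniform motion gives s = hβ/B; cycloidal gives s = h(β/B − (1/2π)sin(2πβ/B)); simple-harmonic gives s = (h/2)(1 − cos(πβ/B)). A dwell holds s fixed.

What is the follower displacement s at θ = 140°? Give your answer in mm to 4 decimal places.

seg 1 [0°–64.4°] dwell: s stays 0.0000
seg 2 [64.4°–259°] cycloidal, h=6: θ=140° here. β=75.6, B=194.6. 6·(0.3885 − sin(2π·0.3885)/(2π)) = 1.7153 → s = 1.7153

1.7153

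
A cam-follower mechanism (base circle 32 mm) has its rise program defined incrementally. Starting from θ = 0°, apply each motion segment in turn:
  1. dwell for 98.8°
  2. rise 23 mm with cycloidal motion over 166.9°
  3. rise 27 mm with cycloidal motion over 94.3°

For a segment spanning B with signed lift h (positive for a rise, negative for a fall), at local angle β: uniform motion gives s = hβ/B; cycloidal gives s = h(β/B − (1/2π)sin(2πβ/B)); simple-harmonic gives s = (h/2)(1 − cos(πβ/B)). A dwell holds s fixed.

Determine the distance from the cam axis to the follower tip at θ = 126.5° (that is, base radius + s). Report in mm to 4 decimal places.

seg 1 [0°–98.8°] dwell: s stays 0.0000
seg 2 [98.8°–265.7°] cycloidal, h=23: θ=126.5° here. β=27.7, B=166.9. 23·(0.1660 − sin(2π·0.1660)/(2π)) = 0.6552 → s = 0.6552
radial distance = base radius + s = 32 + 0.6552 = 32.6552

32.6552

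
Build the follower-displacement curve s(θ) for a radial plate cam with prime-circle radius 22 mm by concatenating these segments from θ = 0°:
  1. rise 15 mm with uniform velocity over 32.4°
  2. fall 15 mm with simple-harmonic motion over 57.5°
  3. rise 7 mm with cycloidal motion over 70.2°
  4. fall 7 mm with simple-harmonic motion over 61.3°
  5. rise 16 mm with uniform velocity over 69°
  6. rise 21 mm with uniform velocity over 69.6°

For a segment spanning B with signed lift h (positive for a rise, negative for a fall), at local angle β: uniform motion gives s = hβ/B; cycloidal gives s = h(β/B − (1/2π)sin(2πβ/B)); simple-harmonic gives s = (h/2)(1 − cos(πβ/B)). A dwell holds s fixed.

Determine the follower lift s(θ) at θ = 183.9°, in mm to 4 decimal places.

seg 1 [0°–32.4°] uniform, h=15: full span → s += 15 → s = 15.0000
seg 2 [32.4°–89.9°] simple-harmonic, h=-15: full span → s += -15 → s = 0.0000
seg 3 [89.9°–160.1°] cycloidal, h=7: full span → s += 7 → s = 7.0000
seg 4 [160.1°–221.4°] simple-harmonic, h=-7: θ=183.9° here. β=23.8, B=61.3. -7/2·(1 − cos(π·0.3883)) = -2.2964 → s = 4.7036

4.7036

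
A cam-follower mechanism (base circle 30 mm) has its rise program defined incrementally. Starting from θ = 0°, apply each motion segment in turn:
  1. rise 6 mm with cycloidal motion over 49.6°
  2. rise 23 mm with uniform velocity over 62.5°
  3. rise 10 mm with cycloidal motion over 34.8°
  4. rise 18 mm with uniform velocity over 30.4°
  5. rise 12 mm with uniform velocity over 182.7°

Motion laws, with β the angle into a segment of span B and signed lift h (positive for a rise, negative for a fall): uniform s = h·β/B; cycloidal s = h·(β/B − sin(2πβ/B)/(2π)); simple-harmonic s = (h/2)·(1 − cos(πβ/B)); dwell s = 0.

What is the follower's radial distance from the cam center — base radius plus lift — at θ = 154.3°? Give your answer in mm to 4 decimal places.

seg 1 [0°–49.6°] cycloidal, h=6: full span → s += 6 → s = 6.0000
seg 2 [49.6°–112.1°] uniform, h=23: full span → s += 23 → s = 29.0000
seg 3 [112.1°–146.9°] cycloidal, h=10: full span → s += 10 → s = 39.0000
seg 4 [146.9°–177.3°] uniform, h=18: θ=154.3° here. β=7.4, B=30.4. 18·7.4/30.4 = 4.3816 → s = 43.3816
radial distance = base radius + s = 30 + 43.3816 = 73.3816

73.3816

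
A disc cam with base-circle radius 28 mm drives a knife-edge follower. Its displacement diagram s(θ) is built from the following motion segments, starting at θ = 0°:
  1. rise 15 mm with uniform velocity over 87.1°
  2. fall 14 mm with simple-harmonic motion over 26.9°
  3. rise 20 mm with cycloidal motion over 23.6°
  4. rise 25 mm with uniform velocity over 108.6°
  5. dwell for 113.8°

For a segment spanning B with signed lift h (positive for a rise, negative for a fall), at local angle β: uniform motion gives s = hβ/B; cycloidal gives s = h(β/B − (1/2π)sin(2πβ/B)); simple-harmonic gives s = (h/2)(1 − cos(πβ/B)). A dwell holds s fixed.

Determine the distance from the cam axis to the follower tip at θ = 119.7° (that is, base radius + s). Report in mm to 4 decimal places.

seg 1 [0°–87.1°] uniform, h=15: full span → s += 15 → s = 15.0000
seg 2 [87.1°–114°] simple-harmonic, h=-14: full span → s += -14 → s = 1.0000
seg 3 [114°–137.6°] cycloidal, h=20: θ=119.7° here. β=5.7, B=23.6. 20·(0.2415 − sin(2π·0.2415)/(2π)) = 1.6519 → s = 2.6519
radial distance = base radius + s = 28 + 2.6519 = 30.6519

30.6519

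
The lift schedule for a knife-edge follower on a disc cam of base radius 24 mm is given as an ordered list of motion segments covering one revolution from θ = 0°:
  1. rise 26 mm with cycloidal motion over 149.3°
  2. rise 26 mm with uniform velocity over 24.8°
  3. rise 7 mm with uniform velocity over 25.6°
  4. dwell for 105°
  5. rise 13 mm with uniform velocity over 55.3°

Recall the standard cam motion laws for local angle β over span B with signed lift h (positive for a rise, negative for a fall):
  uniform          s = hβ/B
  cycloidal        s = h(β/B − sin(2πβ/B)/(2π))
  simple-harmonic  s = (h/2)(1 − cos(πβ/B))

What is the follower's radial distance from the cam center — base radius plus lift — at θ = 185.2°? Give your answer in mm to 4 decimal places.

seg 1 [0°–149.3°] cycloidal, h=26: full span → s += 26 → s = 26.0000
seg 2 [149.3°–174.1°] uniform, h=26: full span → s += 26 → s = 52.0000
seg 3 [174.1°–199.7°] uniform, h=7: θ=185.2° here. β=11.1, B=25.6. 7·11.1/25.6 = 3.0352 → s = 55.0352
radial distance = base radius + s = 24 + 55.0352 = 79.0352

79.0352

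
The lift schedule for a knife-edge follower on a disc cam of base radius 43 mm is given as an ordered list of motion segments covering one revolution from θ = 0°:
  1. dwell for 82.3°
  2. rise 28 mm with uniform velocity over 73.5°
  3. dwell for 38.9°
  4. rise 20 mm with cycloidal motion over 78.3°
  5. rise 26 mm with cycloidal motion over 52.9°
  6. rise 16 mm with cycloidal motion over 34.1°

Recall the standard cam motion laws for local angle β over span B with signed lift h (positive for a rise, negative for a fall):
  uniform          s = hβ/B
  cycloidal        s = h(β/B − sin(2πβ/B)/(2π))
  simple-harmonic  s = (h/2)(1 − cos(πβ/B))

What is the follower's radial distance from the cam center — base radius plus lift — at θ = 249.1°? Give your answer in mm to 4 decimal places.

seg 1 [0°–82.3°] dwell: s stays 0.0000
seg 2 [82.3°–155.8°] uniform, h=28: full span → s += 28 → s = 28.0000
seg 3 [155.8°–194.7°] dwell: s stays 28.0000
seg 4 [194.7°–273°] cycloidal, h=20: θ=249.1° here. β=54.4, B=78.3. 20·(0.6948 − sin(2π·0.6948)/(2π)) = 16.8886 → s = 44.8886
radial distance = base radius + s = 43 + 44.8886 = 87.8886

87.8886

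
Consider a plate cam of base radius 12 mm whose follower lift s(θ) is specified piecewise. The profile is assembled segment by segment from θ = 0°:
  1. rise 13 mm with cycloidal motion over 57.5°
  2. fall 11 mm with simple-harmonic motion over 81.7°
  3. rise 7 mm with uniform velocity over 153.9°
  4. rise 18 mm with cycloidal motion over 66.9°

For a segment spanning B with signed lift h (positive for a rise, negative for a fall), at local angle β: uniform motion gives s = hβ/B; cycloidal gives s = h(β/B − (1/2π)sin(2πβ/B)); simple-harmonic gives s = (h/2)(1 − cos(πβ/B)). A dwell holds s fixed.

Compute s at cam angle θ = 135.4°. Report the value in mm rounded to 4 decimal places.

seg 1 [0°–57.5°] cycloidal, h=13: full span → s += 13 → s = 13.0000
seg 2 [57.5°–139.2°] simple-harmonic, h=-11: θ=135.4° here. β=77.9, B=81.7. -11/2·(1 − cos(π·0.9535)) = -10.9414 → s = 2.0586

2.0586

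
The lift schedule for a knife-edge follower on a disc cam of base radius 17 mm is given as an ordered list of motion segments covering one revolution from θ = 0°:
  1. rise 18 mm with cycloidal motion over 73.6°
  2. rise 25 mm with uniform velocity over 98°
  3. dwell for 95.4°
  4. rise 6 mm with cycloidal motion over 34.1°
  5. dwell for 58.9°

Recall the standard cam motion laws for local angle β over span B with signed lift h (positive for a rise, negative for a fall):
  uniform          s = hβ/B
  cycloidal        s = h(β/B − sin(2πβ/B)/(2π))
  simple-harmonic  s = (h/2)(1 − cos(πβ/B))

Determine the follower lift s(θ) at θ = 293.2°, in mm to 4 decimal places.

seg 1 [0°–73.6°] cycloidal, h=18: full span → s += 18 → s = 18.0000
seg 2 [73.6°–171.6°] uniform, h=25: full span → s += 25 → s = 43.0000
seg 3 [171.6°–267°] dwell: s stays 43.0000
seg 4 [267°–301.1°] cycloidal, h=6: θ=293.2° here. β=26.2, B=34.1. 6·(0.7683 − sin(2π·0.7683)/(2π)) = 5.5586 → s = 48.5586

48.5586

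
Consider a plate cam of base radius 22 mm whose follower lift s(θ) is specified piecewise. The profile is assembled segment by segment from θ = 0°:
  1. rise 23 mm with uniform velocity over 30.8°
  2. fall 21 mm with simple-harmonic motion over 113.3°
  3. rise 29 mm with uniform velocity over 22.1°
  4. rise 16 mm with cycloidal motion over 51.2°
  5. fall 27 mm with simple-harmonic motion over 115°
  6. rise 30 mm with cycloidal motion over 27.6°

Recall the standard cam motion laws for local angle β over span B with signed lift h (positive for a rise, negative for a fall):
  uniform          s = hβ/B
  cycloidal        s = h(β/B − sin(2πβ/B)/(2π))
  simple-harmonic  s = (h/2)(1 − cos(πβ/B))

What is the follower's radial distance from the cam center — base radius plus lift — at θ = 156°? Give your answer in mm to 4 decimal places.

seg 1 [0°–30.8°] uniform, h=23: full span → s += 23 → s = 23.0000
seg 2 [30.8°–144.1°] simple-harmonic, h=-21: full span → s += -21 → s = 2.0000
seg 3 [144.1°–166.2°] uniform, h=29: θ=156° here. β=11.9, B=22.1. 29·11.9/22.1 = 15.6154 → s = 17.6154
radial distance = base radius + s = 22 + 17.6154 = 39.6154

39.6154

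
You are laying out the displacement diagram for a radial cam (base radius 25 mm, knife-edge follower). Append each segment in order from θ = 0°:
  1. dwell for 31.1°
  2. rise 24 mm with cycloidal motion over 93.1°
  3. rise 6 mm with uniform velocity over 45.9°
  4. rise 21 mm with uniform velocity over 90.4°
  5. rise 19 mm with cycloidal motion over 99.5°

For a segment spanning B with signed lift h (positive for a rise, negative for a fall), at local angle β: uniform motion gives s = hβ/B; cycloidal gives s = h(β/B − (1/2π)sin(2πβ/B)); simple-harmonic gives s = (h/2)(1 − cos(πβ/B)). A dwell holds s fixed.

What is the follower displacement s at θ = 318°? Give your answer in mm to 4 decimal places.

seg 1 [0°–31.1°] dwell: s stays 0.0000
seg 2 [31.1°–124.2°] cycloidal, h=24: full span → s += 24 → s = 24.0000
seg 3 [124.2°–170.1°] uniform, h=6: full span → s += 6 → s = 30.0000
seg 4 [170.1°–260.5°] uniform, h=21: full span → s += 21 → s = 51.0000
seg 5 [260.5°–360°] cycloidal, h=19: θ=318° here. β=57.5, B=99.5. 19·(0.5779 − sin(2π·0.5779)/(2π)) = 12.4014 → s = 63.4014

63.4014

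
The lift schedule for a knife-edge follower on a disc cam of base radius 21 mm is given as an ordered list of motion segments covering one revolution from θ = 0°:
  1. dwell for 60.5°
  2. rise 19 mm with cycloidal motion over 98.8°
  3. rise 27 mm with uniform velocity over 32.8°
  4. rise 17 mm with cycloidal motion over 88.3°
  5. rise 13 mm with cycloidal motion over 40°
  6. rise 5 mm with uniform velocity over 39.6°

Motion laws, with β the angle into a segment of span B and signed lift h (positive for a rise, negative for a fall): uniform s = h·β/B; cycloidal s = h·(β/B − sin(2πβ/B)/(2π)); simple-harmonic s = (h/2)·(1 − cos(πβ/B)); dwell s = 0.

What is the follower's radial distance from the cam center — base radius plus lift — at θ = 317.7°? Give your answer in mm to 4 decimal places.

seg 1 [0°–60.5°] dwell: s stays 0.0000
seg 2 [60.5°–159.3°] cycloidal, h=19: full span → s += 19 → s = 19.0000
seg 3 [159.3°–192.1°] uniform, h=27: full span → s += 27 → s = 46.0000
seg 4 [192.1°–280.4°] cycloidal, h=17: full span → s += 17 → s = 63.0000
seg 5 [280.4°–320.4°] cycloidal, h=13: θ=317.7° here. β=37.3, B=40. 13·(0.9325 − sin(2π·0.9325)/(2π)) = 12.9739 → s = 75.9739
radial distance = base radius + s = 21 + 75.9739 = 96.9739

96.9739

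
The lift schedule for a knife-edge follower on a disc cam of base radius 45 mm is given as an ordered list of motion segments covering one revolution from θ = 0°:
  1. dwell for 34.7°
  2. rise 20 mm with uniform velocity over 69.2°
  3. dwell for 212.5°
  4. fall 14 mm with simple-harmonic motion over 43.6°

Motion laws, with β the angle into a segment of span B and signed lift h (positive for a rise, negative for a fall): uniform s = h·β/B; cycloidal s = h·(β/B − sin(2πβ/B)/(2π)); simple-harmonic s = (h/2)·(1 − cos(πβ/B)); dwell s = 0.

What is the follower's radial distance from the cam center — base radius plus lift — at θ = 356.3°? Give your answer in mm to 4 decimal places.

seg 1 [0°–34.7°] dwell: s stays 0.0000
seg 2 [34.7°–103.9°] uniform, h=20: full span → s += 20 → s = 20.0000
seg 3 [103.9°–316.4°] dwell: s stays 20.0000
seg 4 [316.4°–360°] simple-harmonic, h=-14: θ=356.3° here. β=39.9, B=43.6. -14/2·(1 − cos(π·0.9151)) = -13.7527 → s = 6.2473
radial distance = base radius + s = 45 + 6.2473 = 51.2473

51.2473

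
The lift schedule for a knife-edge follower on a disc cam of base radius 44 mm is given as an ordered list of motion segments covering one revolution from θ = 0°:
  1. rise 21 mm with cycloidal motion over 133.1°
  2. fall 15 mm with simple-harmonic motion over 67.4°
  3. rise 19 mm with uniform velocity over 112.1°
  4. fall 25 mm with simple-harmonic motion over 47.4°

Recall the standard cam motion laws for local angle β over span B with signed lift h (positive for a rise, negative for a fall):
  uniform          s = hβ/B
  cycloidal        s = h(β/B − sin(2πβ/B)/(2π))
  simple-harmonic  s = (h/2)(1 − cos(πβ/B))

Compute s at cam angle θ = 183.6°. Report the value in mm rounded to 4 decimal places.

seg 1 [0°–133.1°] cycloidal, h=21: full span → s += 21 → s = 21.0000
seg 2 [133.1°–200.5°] simple-harmonic, h=-15: θ=183.6° here. β=50.5, B=67.4. -15/2·(1 − cos(π·0.7493)) = -12.7909 → s = 8.2091

8.2091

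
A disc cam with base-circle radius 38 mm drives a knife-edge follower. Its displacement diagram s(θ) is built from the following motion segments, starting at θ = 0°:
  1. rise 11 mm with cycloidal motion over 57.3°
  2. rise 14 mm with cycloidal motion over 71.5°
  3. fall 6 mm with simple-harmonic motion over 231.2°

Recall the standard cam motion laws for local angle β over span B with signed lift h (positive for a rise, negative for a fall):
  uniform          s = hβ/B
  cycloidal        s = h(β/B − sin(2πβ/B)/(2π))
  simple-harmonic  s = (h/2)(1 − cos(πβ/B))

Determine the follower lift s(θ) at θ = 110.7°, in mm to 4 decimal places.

seg 1 [0°–57.3°] cycloidal, h=11: full span → s += 11 → s = 11.0000
seg 2 [57.3°–128.8°] cycloidal, h=14: θ=110.7° here. β=53.4, B=71.5. 14·(0.7469 − sin(2π·0.7469)/(2π)) = 12.6837 → s = 23.6837

23.6837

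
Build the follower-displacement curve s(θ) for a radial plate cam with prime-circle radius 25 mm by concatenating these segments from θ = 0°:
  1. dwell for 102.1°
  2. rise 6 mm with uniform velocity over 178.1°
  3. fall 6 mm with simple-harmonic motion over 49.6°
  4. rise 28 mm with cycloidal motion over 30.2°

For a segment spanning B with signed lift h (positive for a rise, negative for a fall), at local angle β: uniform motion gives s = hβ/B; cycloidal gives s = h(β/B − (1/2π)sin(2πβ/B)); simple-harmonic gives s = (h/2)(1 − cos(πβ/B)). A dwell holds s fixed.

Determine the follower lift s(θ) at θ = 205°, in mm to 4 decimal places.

seg 1 [0°–102.1°] dwell: s stays 0.0000
seg 2 [102.1°–280.2°] uniform, h=6: θ=205° here. β=102.9, B=178.1. 6·102.9/178.1 = 3.4666 → s = 3.4666

3.4666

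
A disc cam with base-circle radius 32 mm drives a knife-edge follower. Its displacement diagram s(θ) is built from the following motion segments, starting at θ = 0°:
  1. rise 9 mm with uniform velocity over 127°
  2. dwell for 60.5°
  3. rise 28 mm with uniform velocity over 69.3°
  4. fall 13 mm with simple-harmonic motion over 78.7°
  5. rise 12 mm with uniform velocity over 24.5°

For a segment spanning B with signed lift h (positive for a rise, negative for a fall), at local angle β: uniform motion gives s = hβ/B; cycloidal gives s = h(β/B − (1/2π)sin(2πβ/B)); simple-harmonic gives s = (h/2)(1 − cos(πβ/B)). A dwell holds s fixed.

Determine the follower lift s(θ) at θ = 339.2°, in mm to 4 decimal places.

seg 1 [0°–127°] uniform, h=9: full span → s += 9 → s = 9.0000
seg 2 [127°–187.5°] dwell: s stays 9.0000
seg 3 [187.5°–256.8°] uniform, h=28: full span → s += 28 → s = 37.0000
seg 4 [256.8°–335.5°] simple-harmonic, h=-13: full span → s += -13 → s = 24.0000
seg 5 [335.5°–360°] uniform, h=12: θ=339.2° here. β=3.7, B=24.5. 12·3.7/24.5 = 1.8122 → s = 25.8122

25.8122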